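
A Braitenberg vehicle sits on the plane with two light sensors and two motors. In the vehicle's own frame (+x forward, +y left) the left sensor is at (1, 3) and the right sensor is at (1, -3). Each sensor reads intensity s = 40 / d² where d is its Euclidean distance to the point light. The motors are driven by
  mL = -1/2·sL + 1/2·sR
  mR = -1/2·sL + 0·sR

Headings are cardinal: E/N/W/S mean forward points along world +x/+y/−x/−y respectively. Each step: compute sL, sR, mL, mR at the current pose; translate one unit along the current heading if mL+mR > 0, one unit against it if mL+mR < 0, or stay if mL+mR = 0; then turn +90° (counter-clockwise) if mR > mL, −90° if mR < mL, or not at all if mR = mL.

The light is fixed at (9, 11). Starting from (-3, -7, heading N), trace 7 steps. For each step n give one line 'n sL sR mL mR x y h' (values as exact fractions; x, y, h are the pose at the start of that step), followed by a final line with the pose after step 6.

0 20/257 4/37 144/9509 -10/257 -3 -7 N
1 40/377 8/121 -912/45617 -20/377 -3 -8 E
2 2/25 5/82 -39/4100 -1/25 -4 -8 S
3 40/637 40/421 4320/268177 -20/637 -4 -7 W
4 20/257 4/37 144/9509 -10/257 -3 -7 N
5 40/377 8/121 -912/45617 -20/377 -3 -8 E
6 2/25 5/82 -39/4100 -1/25 -4 -8 S
final -4 -7 W

n=0: pose=(-3,-7,N); sL=20/257, sR=4/37; mL=144/9509, mR=-10/257; mL+mR=-226/9509 → advance -1; mR−mL=-2/37 → turn -1·90°
n=1: pose=(-3,-8,E); sL=40/377, sR=8/121; mL=-912/45617, mR=-20/377; mL+mR=-3332/45617 → advance -1; mR−mL=-4/121 → turn -1·90°
n=2: pose=(-4,-8,S); sL=2/25, sR=5/82; mL=-39/4100, mR=-1/25; mL+mR=-203/4100 → advance -1; mR−mL=-5/164 → turn -1·90°
n=3: pose=(-4,-7,W); sL=40/637, sR=40/421; mL=4320/268177, mR=-20/637; mL+mR=-4100/268177 → advance -1; mR−mL=-20/421 → turn -1·90°
n=4: pose=(-3,-7,N); sL=20/257, sR=4/37; mL=144/9509, mR=-10/257; mL+mR=-226/9509 → advance -1; mR−mL=-2/37 → turn -1·90°
n=5: pose=(-3,-8,E); sL=40/377, sR=8/121; mL=-912/45617, mR=-20/377; mL+mR=-3332/45617 → advance -1; mR−mL=-4/121 → turn -1·90°
n=6: pose=(-4,-8,S); sL=2/25, sR=5/82; mL=-39/4100, mR=-1/25; mL+mR=-203/4100 → advance -1; mR−mL=-5/164 → turn -1·90°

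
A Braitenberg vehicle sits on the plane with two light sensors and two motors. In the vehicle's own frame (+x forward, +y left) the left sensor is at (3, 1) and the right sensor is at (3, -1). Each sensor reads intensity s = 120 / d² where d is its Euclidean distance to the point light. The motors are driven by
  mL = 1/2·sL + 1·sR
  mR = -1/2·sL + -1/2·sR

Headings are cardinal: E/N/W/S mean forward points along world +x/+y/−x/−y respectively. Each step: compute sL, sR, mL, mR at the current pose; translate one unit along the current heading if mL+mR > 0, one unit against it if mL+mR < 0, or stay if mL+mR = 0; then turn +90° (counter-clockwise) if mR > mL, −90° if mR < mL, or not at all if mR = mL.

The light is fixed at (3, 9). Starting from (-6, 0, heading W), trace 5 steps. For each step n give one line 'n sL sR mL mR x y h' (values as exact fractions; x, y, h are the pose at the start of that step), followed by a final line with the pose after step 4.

0 30/61 15/26 1305/1586 -1695/3172 -6 0 W
1 120/157 40/39 8620/6123 -5480/6123 -7 0 N
2 60/49 12/13 978/637 -684/637 -7 1 E
3 24/37 120/221 7092/8177 -4872/8177 -6 1 S
4 30/61 15/26 1305/1586 -1695/3172 -6 0 W
final -7 0 N

n=0: pose=(-6,0,W); sL=30/61, sR=15/26; mL=1305/1586, mR=-1695/3172; mL+mR=15/52 → advance +1; mR−mL=-4305/3172 → turn -1·90°
n=1: pose=(-7,0,N); sL=120/157, sR=40/39; mL=8620/6123, mR=-5480/6123; mL+mR=20/39 → advance +1; mR−mL=-4700/2041 → turn -1·90°
n=2: pose=(-7,1,E); sL=60/49, sR=12/13; mL=978/637, mR=-684/637; mL+mR=6/13 → advance +1; mR−mL=-1662/637 → turn -1·90°
n=3: pose=(-6,1,S); sL=24/37, sR=120/221; mL=7092/8177, mR=-4872/8177; mL+mR=60/221 → advance +1; mR−mL=-11964/8177 → turn -1·90°
n=4: pose=(-6,0,W); sL=30/61, sR=15/26; mL=1305/1586, mR=-1695/3172; mL+mR=15/52 → advance +1; mR−mL=-4305/3172 → turn -1·90°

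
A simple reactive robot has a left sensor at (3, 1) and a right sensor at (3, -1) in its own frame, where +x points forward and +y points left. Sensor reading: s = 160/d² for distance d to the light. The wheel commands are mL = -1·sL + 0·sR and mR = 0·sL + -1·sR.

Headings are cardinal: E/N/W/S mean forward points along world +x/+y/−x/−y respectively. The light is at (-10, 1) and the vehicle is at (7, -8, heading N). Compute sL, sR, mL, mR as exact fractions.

left sensor world pos  = (6, -5); dL² = 292
right sensor world pos = (8, -5); dR² = 360
sL = 160/292 = 40/73
sR = 160/360 = 4/9
mL = -1·sL + 0·sR = -40/73
mR = 0·sL + -1·sR = -4/9

40/73 4/9 -40/73 -4/9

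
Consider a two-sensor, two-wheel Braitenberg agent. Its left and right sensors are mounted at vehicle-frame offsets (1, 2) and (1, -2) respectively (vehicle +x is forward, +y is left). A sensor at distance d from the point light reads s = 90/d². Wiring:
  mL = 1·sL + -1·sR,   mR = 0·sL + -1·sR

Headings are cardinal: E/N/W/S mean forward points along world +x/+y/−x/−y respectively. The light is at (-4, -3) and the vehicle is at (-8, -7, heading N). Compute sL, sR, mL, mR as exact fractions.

2 90/13 -64/13 -90/13

left sensor world pos  = (-10, -6); dL² = 45
right sensor world pos = (-6, -6); dR² = 13
sL = 90/45 = 2
sR = 90/13 = 90/13
mL = 1·sL + -1·sR = -64/13
mR = 0·sL + -1·sR = -90/13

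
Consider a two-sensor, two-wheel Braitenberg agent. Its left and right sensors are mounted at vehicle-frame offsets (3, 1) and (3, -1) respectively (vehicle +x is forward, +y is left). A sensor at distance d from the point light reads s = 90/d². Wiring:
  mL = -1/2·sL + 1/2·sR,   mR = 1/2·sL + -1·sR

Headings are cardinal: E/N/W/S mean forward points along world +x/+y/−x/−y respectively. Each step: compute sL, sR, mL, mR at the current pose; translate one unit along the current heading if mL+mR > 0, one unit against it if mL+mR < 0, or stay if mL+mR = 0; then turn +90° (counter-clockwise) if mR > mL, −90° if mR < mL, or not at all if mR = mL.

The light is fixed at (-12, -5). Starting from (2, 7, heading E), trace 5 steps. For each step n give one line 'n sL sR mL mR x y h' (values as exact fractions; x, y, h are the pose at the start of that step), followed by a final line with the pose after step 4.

n=0: pose=(2,7,E); sL=45/229, sR=9/41; mL=108/9389, mR=-2277/18778; mL+mR=-9/82 → advance -1; mR−mL=-2493/18778 → turn -1·90°
n=1: pose=(1,7,S); sL=90/277, sR=2/5; mL=52/1385, mR=-329/1385; mL+mR=-1/5 → advance -1; mR−mL=-381/1385 → turn -1·90°
n=2: pose=(1,8,W); sL=45/122, sR=45/148; mL=-585/18056, mR=-270/2257; mL+mR=-45/296 → advance -1; mR−mL=-1575/18056 → turn -1·90°
n=3: pose=(2,8,N); sL=18/85, sR=90/481; mL=-504/40885, mR=-3321/40885; mL+mR=-45/481 → advance -1; mR−mL=-2817/40885 → turn -1·90°
n=4: pose=(2,7,E); sL=45/229, sR=9/41; mL=108/9389, mR=-2277/18778; mL+mR=-9/82 → advance -1; mR−mL=-2493/18778 → turn -1·90°

0 45/229 9/41 108/9389 -2277/18778 2 7 E
1 90/277 2/5 52/1385 -329/1385 1 7 S
2 45/122 45/148 -585/18056 -270/2257 1 8 W
3 18/85 90/481 -504/40885 -3321/40885 2 8 N
4 45/229 9/41 108/9389 -2277/18778 2 7 E
final 1 7 S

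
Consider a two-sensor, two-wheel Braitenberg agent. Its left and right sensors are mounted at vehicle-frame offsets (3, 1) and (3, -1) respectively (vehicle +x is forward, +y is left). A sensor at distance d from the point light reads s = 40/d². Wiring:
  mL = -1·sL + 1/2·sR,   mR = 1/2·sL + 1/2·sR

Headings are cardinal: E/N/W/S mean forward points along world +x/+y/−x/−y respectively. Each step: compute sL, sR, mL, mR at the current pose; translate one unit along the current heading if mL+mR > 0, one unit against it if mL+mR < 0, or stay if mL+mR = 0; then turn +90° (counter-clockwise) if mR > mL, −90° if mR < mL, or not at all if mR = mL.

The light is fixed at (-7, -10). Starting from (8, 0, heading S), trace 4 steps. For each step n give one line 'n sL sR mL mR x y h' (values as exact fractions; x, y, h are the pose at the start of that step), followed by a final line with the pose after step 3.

n=0: pose=(8,0,S); sL=8/61, sR=8/49; mL=-148/2989, mR=440/2989; mL+mR=292/2989 → advance +1; mR−mL=12/61 → turn +1·90°
n=1: pose=(8,-1,E); sL=5/53, sR=10/97; mL=-220/5141, mR=1015/10282; mL+mR=575/10282 → advance +1; mR−mL=15/106 → turn +1·90°
n=2: pose=(9,-1,N); sL=40/369, sR=40/433; mL=-9940/159777, mR=16040/159777; mL+mR=6100/159777 → advance +1; mR−mL=20/123 → turn +1·90°
n=3: pose=(9,0,W); sL=4/25, sR=4/29; mL=-66/725, mR=108/725; mL+mR=42/725 → advance +1; mR−mL=6/25 → turn +1·90°

0 8/61 8/49 -148/2989 440/2989 8 0 S
1 5/53 10/97 -220/5141 1015/10282 8 -1 E
2 40/369 40/433 -9940/159777 16040/159777 9 -1 N
3 4/25 4/29 -66/725 108/725 9 0 W
final 8 0 S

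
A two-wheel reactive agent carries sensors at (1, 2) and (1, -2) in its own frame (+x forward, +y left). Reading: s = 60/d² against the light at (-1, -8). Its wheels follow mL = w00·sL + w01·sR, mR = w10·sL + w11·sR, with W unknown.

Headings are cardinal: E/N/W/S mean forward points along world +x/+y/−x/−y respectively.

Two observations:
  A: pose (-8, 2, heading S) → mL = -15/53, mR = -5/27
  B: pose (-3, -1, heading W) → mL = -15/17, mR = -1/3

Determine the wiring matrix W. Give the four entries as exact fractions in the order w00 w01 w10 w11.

-1/2 0 0 -1/2

obs A: pose=(-8,2,S) → sL=30/53, sR=10/27, mL=-15/53, mR=-5/27
obs B: pose=(-3,-1,W) → sL=30/17, sR=2/3, mL=-15/17, mR=-1/3
sensor matrix S = [[30/53, 10/27], [30/17, 2/3]]; det S = -2240/8109
solve [mL_A; mL_B] = S·[w00; w01] and [mR_A; mR_B] = S·[w10; w11]:
  w00 = -1/2, w01 = 0, w10 = 0, w11 = -1/2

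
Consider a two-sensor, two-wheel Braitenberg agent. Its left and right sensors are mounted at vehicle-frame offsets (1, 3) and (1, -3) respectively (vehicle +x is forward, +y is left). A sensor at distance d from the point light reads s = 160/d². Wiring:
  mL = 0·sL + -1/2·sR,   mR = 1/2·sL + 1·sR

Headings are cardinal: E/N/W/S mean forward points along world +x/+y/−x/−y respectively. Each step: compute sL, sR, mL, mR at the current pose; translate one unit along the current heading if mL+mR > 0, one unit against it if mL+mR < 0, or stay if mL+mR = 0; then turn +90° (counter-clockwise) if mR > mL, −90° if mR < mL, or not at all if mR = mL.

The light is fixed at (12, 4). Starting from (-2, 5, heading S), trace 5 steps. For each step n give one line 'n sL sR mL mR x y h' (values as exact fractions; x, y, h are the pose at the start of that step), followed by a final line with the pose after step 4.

0 160/121 160/289 -80/289 42480/34969 -2 5 S
1 80/89 80/89 -40/89 120/89 -2 4 E
2 160/257 160/101 -80/101 49200/25957 -1 4 N
3 4/5 40/53 -20/53 306/265 -1 5 W
4 160/121 160/289 -80/289 42480/34969 -2 5 S
final -2 4 E

n=0: pose=(-2,5,S); sL=160/121, sR=160/289; mL=-80/289, mR=42480/34969; mL+mR=32800/34969 → advance +1; mR−mL=52160/34969 → turn +1·90°
n=1: pose=(-2,4,E); sL=80/89, sR=80/89; mL=-40/89, mR=120/89; mL+mR=80/89 → advance +1; mR−mL=160/89 → turn +1·90°
n=2: pose=(-1,4,N); sL=160/257, sR=160/101; mL=-80/101, mR=49200/25957; mL+mR=28640/25957 → advance +1; mR−mL=69760/25957 → turn +1·90°
n=3: pose=(-1,5,W); sL=4/5, sR=40/53; mL=-20/53, mR=306/265; mL+mR=206/265 → advance +1; mR−mL=406/265 → turn +1·90°
n=4: pose=(-2,5,S); sL=160/121, sR=160/289; mL=-80/289, mR=42480/34969; mL+mR=32800/34969 → advance +1; mR−mL=52160/34969 → turn +1·90°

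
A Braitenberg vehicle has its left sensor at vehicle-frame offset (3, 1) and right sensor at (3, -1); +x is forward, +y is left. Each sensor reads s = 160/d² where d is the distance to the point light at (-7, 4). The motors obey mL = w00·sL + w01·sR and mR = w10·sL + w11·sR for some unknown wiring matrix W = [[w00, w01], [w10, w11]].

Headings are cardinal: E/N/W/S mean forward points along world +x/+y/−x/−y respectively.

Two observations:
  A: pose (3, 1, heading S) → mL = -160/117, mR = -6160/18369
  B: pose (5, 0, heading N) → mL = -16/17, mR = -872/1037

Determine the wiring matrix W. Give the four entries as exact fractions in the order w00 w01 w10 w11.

obs A: pose=(3,1,S) → sL=160/157, sR=160/117, mL=-160/117, mR=-6160/18369
obs B: pose=(5,0,N) → sL=80/61, sR=16/17, mL=-16/17, mR=-872/1037
sensor matrix S = [[160/157, 160/117], [80/61, 16/17]]; det S = -15892480/19048653
solve [mL_A; mL_B] = S·[w00; w01] and [mR_A; mR_B] = S·[w10; w11]:
  w00 = 0, w01 = -1, w10 = -1, w11 = 1/2

0 -1 -1 1/2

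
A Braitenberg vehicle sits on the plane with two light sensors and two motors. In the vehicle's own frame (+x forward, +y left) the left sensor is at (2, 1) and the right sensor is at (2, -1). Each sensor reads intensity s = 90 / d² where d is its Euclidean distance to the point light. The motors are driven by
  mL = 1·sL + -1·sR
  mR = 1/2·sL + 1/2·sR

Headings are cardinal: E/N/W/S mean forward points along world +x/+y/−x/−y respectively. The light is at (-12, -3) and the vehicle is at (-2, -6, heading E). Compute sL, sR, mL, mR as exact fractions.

left sensor world pos  = (0, -5); dL² = 148
right sensor world pos = (0, -7); dR² = 160
sL = 90/148 = 45/74
sR = 90/160 = 9/16
mL = 1·sL + -1·sR = 27/592
mR = 1/2·sL + 1/2·sR = 693/1184

45/74 9/16 27/592 693/1184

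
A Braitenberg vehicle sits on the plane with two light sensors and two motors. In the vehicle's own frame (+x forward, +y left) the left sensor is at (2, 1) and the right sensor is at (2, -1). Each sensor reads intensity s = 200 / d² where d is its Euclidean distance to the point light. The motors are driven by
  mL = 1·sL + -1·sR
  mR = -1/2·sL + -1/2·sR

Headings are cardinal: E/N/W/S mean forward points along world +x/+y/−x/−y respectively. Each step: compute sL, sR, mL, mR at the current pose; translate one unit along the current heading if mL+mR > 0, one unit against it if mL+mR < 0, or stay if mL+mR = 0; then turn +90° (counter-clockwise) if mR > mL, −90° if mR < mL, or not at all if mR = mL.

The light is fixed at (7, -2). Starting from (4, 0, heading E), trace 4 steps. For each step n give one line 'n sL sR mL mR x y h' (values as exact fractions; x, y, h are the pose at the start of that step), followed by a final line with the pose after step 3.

n=0: pose=(4,0,E); sL=20, sR=100; mL=-80, mR=-60; mL+mR=-140 → advance -1; mR−mL=20 → turn +1·90°
n=1: pose=(3,0,N); sL=200/41, sR=8; mL=-128/41, mR=-264/41; mL+mR=-392/41 → advance -1; mR−mL=-136/41 → turn -1·90°
n=2: pose=(3,-1,E); sL=25, sR=50; mL=-25, mR=-75/2; mL+mR=-125/2 → advance -1; mR−mL=-25/2 → turn -1·90°
n=3: pose=(2,-1,S); sL=200/17, sR=200/37; mL=4000/629, mR=-5400/629; mL+mR=-1400/629 → advance -1; mR−mL=-9400/629 → turn -1·90°

0 20 100 -80 -60 4 0 E
1 200/41 8 -128/41 -264/41 3 0 N
2 25 50 -25 -75/2 3 -1 E
3 200/17 200/37 4000/629 -5400/629 2 -1 S
final 2 0 W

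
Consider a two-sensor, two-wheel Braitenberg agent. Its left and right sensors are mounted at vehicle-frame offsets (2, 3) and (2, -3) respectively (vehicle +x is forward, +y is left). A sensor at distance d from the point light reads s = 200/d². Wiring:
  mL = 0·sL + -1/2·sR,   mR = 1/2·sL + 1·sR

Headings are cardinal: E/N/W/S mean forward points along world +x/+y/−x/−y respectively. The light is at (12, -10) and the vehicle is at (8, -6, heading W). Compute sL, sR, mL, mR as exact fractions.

200/37 40/17 -20/17 3180/629

left sensor world pos  = (6, -9); dL² = 37
right sensor world pos = (6, -3); dR² = 85
sL = 200/37 = 200/37
sR = 200/85 = 40/17
mL = 0·sL + -1/2·sR = -20/17
mR = 1/2·sL + 1·sR = 3180/629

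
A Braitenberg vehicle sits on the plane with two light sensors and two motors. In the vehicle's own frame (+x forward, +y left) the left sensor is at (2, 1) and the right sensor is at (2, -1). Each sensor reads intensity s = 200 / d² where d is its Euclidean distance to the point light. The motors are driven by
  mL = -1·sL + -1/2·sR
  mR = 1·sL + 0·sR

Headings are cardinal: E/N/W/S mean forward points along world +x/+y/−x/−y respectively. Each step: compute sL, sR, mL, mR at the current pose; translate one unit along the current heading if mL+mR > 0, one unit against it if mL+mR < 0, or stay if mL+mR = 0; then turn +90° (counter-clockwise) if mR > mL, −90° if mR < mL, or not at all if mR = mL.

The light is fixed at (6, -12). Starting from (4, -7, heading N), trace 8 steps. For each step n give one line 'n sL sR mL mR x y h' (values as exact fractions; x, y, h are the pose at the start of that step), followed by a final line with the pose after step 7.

0 100/29 4 -158/29 100/29 4 -7 N
1 8 200/41 -428/41 8 4 -8 W
2 50 25 -125/2 50 5 -8 S
3 200/37 200/17 -7100/629 200/37 5 -7 E
4 100/29 4 -158/29 100/29 4 -7 N
5 8 200/41 -428/41 8 4 -8 W
6 50 25 -125/2 50 5 -8 S
7 200/37 200/17 -7100/629 200/37 5 -7 E
final 4 -7 N

n=0: pose=(4,-7,N); sL=100/29, sR=4; mL=-158/29, mR=100/29; mL+mR=-2 → advance -1; mR−mL=258/29 → turn +1·90°
n=1: pose=(4,-8,W); sL=8, sR=200/41; mL=-428/41, mR=8; mL+mR=-100/41 → advance -1; mR−mL=756/41 → turn +1·90°
n=2: pose=(5,-8,S); sL=50, sR=25; mL=-125/2, mR=50; mL+mR=-25/2 → advance -1; mR−mL=225/2 → turn +1·90°
n=3: pose=(5,-7,E); sL=200/37, sR=200/17; mL=-7100/629, mR=200/37; mL+mR=-100/17 → advance -1; mR−mL=10500/629 → turn +1·90°
n=4: pose=(4,-7,N); sL=100/29, sR=4; mL=-158/29, mR=100/29; mL+mR=-2 → advance -1; mR−mL=258/29 → turn +1·90°
n=5: pose=(4,-8,W); sL=8, sR=200/41; mL=-428/41, mR=8; mL+mR=-100/41 → advance -1; mR−mL=756/41 → turn +1·90°
n=6: pose=(5,-8,S); sL=50, sR=25; mL=-125/2, mR=50; mL+mR=-25/2 → advance -1; mR−mL=225/2 → turn +1·90°
n=7: pose=(5,-7,E); sL=200/37, sR=200/17; mL=-7100/629, mR=200/37; mL+mR=-100/17 → advance -1; mR−mL=10500/629 → turn +1·90°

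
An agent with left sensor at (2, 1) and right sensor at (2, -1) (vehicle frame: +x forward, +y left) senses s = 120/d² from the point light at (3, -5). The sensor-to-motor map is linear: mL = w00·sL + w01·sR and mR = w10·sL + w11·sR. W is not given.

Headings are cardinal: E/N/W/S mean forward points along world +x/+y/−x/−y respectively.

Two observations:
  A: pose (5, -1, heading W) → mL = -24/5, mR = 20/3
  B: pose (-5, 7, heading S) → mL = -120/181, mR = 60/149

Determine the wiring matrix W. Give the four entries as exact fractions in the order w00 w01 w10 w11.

obs A: pose=(5,-1,W) → sL=40/3, sR=24/5, mL=-24/5, mR=20/3
obs B: pose=(-5,7,S) → sL=120/149, sR=120/181, mL=-120/181, mR=60/149
sensor matrix S = [[40/3, 24/5], [120/149, 120/181]]; det S = 134144/26969
solve [mL_A; mL_B] = S·[w00; w01] and [mR_A; mR_B] = S·[w10; w11]:
  w00 = 0, w01 = -1, w10 = 1/2, w11 = 0

0 -1 1/2 0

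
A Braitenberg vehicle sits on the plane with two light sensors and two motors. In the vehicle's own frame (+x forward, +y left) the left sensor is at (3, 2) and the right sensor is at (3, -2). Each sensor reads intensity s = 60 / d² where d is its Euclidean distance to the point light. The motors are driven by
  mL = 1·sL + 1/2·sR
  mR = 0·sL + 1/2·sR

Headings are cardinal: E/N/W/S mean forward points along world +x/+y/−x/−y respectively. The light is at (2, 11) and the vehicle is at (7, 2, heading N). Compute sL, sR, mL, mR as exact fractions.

left sensor world pos  = (5, 5); dL² = 45
right sensor world pos = (9, 5); dR² = 85
sL = 60/45 = 4/3
sR = 60/85 = 12/17
mL = 1·sL + 1/2·sR = 86/51
mR = 0·sL + 1/2·sR = 6/17

4/3 12/17 86/51 6/17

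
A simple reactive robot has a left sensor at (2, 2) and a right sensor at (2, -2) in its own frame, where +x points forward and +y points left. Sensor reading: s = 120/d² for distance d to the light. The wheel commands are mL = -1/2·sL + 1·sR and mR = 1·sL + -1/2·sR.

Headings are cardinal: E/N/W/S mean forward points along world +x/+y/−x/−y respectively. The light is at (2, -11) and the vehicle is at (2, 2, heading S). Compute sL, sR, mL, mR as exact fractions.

24/25 24/25 12/25 12/25

left sensor world pos  = (4, 0); dL² = 125
right sensor world pos = (0, 0); dR² = 125
sL = 120/125 = 24/25
sR = 120/125 = 24/25
mL = -1/2·sL + 1·sR = 12/25
mR = 1·sL + -1/2·sR = 12/25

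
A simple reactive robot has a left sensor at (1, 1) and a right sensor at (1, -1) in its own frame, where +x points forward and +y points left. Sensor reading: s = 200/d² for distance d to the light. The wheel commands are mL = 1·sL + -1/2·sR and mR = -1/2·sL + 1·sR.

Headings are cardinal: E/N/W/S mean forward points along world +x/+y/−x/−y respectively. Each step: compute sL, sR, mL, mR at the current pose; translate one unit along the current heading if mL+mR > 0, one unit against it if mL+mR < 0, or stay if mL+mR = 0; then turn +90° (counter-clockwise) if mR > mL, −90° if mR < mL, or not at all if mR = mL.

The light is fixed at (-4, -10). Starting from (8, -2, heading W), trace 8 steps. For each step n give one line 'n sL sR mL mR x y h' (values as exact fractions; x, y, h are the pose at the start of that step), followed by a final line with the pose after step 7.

n=0: pose=(8,-2,W); sL=20/17, sR=100/101; mL=1170/1717, mR=690/1717; mL+mR=1860/1717 → advance +1; mR−mL=-480/1717 → turn -1·90°
n=1: pose=(7,-2,N); sL=200/181, sR=8/9; mL=1076/1629, mR=548/1629; mL+mR=1624/1629 → advance +1; mR−mL=-176/543 → turn -1·90°
n=2: pose=(7,-1,E); sL=50/61, sR=25/26; mL=1075/3172, mR=875/1586; mL+mR=2825/3172 → advance +1; mR−mL=675/3172 → turn +1·90°
n=3: pose=(8,-1,N); sL=200/221, sR=200/269; mL=31700/59449, mR=17300/59449; mL+mR=49000/59449 → advance +1; mR−mL=-14400/59449 → turn -1·90°
n=4: pose=(8,0,E); sL=20/29, sR=4/5; mL=42/145, mR=66/145; mL+mR=108/145 → advance +1; mR−mL=24/145 → turn +1·90°
n=5: pose=(9,0,N); sL=40/53, sR=200/317; mL=7380/16801, mR=4260/16801; mL+mR=11640/16801 → advance +1; mR−mL=-3120/16801 → turn -1·90°
n=6: pose=(9,1,E); sL=10/17, sR=25/37; mL=315/1258, mR=240/629; mL+mR=795/1258 → advance +1; mR−mL=165/1258 → turn +1·90°
n=7: pose=(10,1,N); sL=200/313, sR=200/369; mL=42500/115497, mR=25700/115497; mL+mR=68200/115497 → advance +1; mR−mL=-5600/38499 → turn -1·90°

0 20/17 100/101 1170/1717 690/1717 8 -2 W
1 200/181 8/9 1076/1629 548/1629 7 -2 N
2 50/61 25/26 1075/3172 875/1586 7 -1 E
3 200/221 200/269 31700/59449 17300/59449 8 -1 N
4 20/29 4/5 42/145 66/145 8 0 E
5 40/53 200/317 7380/16801 4260/16801 9 0 N
6 10/17 25/37 315/1258 240/629 9 1 E
7 200/313 200/369 42500/115497 25700/115497 10 1 N
final 10 2 E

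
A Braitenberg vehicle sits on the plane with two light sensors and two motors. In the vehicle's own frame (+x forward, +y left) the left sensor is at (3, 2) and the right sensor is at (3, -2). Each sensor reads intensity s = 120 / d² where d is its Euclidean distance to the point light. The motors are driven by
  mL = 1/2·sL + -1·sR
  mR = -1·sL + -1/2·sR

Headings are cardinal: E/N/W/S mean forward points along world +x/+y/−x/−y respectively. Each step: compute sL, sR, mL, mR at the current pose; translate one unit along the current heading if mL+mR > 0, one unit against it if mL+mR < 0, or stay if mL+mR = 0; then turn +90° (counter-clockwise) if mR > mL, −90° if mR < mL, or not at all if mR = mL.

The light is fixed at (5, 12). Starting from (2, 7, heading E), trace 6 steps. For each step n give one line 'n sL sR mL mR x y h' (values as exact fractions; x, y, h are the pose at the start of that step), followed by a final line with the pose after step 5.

n=0: pose=(2,7,E); sL=40/3, sR=120/49; mL=620/147, mR=-2140/147; mL+mR=-1520/147 → advance -1; mR−mL=-920/49 → turn -1·90°
n=1: pose=(1,7,S); sL=30/17, sR=6/5; mL=-27/85, mR=-201/85; mL+mR=-228/85 → advance -1; mR−mL=-174/85 → turn -1·90°
n=2: pose=(1,8,W); sL=24/17, sR=120/53; mL=-1404/901, mR=-2292/901; mL+mR=-3696/901 → advance -1; mR−mL=-888/901 → turn -1·90°
n=3: pose=(2,8,N); sL=60/13, sR=60; mL=-750/13, mR=-450/13; mL+mR=-1200/13 → advance -1; mR−mL=300/13 → turn +1·90°
n=4: pose=(2,7,W); sL=24/17, sR=8/3; mL=-100/51, mR=-140/51; mL+mR=-80/17 → advance -1; mR−mL=-40/51 → turn -1·90°
n=5: pose=(3,7,N); sL=6, sR=30; mL=-27, mR=-21; mL+mR=-48 → advance -1; mR−mL=6 → turn +1·90°

0 40/3 120/49 620/147 -2140/147 2 7 E
1 30/17 6/5 -27/85 -201/85 1 7 S
2 24/17 120/53 -1404/901 -2292/901 1 8 W
3 60/13 60 -750/13 -450/13 2 8 N
4 24/17 8/3 -100/51 -140/51 2 7 W
5 6 30 -27 -21 3 7 N
final 3 6 W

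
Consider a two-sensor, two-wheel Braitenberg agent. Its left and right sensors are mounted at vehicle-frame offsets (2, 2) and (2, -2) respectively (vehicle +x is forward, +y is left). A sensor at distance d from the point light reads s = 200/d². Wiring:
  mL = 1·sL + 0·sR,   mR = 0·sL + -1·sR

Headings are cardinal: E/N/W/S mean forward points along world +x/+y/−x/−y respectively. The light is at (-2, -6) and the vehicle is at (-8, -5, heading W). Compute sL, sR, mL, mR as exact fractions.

40/13 200/73 40/13 -200/73

left sensor world pos  = (-10, -7); dL² = 65
right sensor world pos = (-10, -3); dR² = 73
sL = 200/65 = 40/13
sR = 200/73 = 200/73
mL = 1·sL + 0·sR = 40/13
mR = 0·sL + -1·sR = -200/73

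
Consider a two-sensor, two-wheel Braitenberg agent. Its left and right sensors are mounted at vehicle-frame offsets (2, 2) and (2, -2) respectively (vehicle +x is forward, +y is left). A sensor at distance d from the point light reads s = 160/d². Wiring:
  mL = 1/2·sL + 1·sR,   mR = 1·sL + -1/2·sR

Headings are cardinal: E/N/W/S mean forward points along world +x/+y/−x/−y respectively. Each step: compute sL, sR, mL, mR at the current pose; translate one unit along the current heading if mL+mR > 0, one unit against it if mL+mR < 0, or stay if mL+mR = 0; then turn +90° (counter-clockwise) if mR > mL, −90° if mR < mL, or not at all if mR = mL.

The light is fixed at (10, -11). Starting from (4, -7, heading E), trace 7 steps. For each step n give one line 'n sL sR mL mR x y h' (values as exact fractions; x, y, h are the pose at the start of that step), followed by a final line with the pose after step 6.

0 40/13 8 124/13 -12/13 4 -7 E
1 160/13 160/53 6320/689 7440/689 5 -7 S
2 80/17 16 312/17 -56/17 5 -8 E
3 32 160/37 752/37 1104/37 6 -8 S
4 8 40 44 -12 6 -9 E
5 160 32/5 432/5 784/5 7 -9 S
6 16 80 88 -24 7 -10 E
final 8 -10 S

n=0: pose=(4,-7,E); sL=40/13, sR=8; mL=124/13, mR=-12/13; mL+mR=112/13 → advance +1; mR−mL=-136/13 → turn -1·90°
n=1: pose=(5,-7,S); sL=160/13, sR=160/53; mL=6320/689, mR=7440/689; mL+mR=13760/689 → advance +1; mR−mL=1120/689 → turn +1·90°
n=2: pose=(5,-8,E); sL=80/17, sR=16; mL=312/17, mR=-56/17; mL+mR=256/17 → advance +1; mR−mL=-368/17 → turn -1·90°
n=3: pose=(6,-8,S); sL=32, sR=160/37; mL=752/37, mR=1104/37; mL+mR=1856/37 → advance +1; mR−mL=352/37 → turn +1·90°
n=4: pose=(6,-9,E); sL=8, sR=40; mL=44, mR=-12; mL+mR=32 → advance +1; mR−mL=-56 → turn -1·90°
n=5: pose=(7,-9,S); sL=160, sR=32/5; mL=432/5, mR=784/5; mL+mR=1216/5 → advance +1; mR−mL=352/5 → turn +1·90°
n=6: pose=(7,-10,E); sL=16, sR=80; mL=88, mR=-24; mL+mR=64 → advance +1; mR−mL=-112 → turn -1·90°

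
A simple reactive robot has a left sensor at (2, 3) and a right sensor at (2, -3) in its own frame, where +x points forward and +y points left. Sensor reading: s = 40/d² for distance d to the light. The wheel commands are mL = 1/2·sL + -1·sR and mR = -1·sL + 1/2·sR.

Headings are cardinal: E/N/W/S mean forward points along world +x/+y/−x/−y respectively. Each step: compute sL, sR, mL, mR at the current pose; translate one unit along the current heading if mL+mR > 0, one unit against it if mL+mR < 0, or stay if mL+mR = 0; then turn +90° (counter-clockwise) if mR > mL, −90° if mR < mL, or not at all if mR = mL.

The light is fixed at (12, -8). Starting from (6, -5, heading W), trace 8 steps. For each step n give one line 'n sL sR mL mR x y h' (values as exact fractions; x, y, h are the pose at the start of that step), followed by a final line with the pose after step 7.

0 5/8 2/5 -7/80 -17/40 6 -5 W
1 40/89 40/29 -2980/2581 620/2581 7 -5 N
2 4/5 20/37 -26/185 -98/185 7 -6 W
3 8/13 40/17 -452/221 124/221 8 -6 N
4 1 10/13 -7/26 -8/13 8 -7 W
5 8/9 40/9 -4 4/3 9 -7 N
6 20/17 20/17 -10/17 -10/17 9 -8 W
7 8/5 8/5 -4/5 -4/5 10 -8 W
final 11 -8 W

n=0: pose=(6,-5,W); sL=5/8, sR=2/5; mL=-7/80, mR=-17/40; mL+mR=-41/80 → advance -1; mR−mL=-27/80 → turn -1·90°
n=1: pose=(7,-5,N); sL=40/89, sR=40/29; mL=-2980/2581, mR=620/2581; mL+mR=-2360/2581 → advance -1; mR−mL=3600/2581 → turn +1·90°
n=2: pose=(7,-6,W); sL=4/5, sR=20/37; mL=-26/185, mR=-98/185; mL+mR=-124/185 → advance -1; mR−mL=-72/185 → turn -1·90°
n=3: pose=(8,-6,N); sL=8/13, sR=40/17; mL=-452/221, mR=124/221; mL+mR=-328/221 → advance -1; mR−mL=576/221 → turn +1·90°
n=4: pose=(8,-7,W); sL=1, sR=10/13; mL=-7/26, mR=-8/13; mL+mR=-23/26 → advance -1; mR−mL=-9/26 → turn -1·90°
n=5: pose=(9,-7,N); sL=8/9, sR=40/9; mL=-4, mR=4/3; mL+mR=-8/3 → advance -1; mR−mL=16/3 → turn +1·90°
n=6: pose=(9,-8,W); sL=20/17, sR=20/17; mL=-10/17, mR=-10/17; mL+mR=-20/17 → advance -1; mR−mL=0 → turn +0·90°
n=7: pose=(10,-8,W); sL=8/5, sR=8/5; mL=-4/5, mR=-4/5; mL+mR=-8/5 → advance -1; mR−mL=0 → turn +0·90°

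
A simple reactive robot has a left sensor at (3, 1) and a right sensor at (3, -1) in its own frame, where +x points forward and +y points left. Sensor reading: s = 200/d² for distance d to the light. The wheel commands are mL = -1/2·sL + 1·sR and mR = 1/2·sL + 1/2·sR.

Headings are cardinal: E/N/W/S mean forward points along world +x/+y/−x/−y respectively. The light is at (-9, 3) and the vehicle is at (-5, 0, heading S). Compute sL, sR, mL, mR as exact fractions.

200/61 40/9 1540/549 2120/549

left sensor world pos  = (-4, -3); dL² = 61
right sensor world pos = (-6, -3); dR² = 45
sL = 200/61 = 200/61
sR = 200/45 = 40/9
mL = -1/2·sL + 1·sR = 1540/549
mR = 1/2·sL + 1/2·sR = 2120/549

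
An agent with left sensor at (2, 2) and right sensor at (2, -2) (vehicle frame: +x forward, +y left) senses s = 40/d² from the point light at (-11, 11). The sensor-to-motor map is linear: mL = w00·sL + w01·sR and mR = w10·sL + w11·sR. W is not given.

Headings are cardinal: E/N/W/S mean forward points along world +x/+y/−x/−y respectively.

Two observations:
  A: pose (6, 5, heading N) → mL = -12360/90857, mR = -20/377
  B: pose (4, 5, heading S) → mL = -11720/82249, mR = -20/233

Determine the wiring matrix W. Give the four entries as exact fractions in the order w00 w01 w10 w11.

obs A: pose=(6,5,N) → sL=40/241, sR=40/377, mL=-12360/90857, mR=-20/377
obs B: pose=(4,5,S) → sL=40/353, sR=40/233, mL=-11720/82249, mR=-20/233
sensor matrix S = [[40/241, 40/377], [40/353, 40/233]]; det S = 123084800/7472897393
solve [mL_A; mL_B] = S·[w00; w01] and [mR_A; mR_B] = S·[w10; w11]:
  w00 = -1/2, w01 = -1/2, w10 = 0, w11 = -1/2

-1/2 -1/2 0 -1/2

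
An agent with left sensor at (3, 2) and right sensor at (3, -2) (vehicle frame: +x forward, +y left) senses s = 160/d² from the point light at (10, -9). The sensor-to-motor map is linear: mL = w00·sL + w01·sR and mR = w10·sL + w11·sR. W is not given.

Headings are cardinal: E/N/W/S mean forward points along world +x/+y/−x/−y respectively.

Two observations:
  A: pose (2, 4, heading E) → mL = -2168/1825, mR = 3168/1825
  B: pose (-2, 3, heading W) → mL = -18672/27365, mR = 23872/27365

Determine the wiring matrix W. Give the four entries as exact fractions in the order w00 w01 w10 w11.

-1 -1/2 1 1

obs A: pose=(2,4,E) → sL=16/25, sR=80/73, mL=-2168/1825, mR=3168/1825
obs B: pose=(-2,3,W) → sL=32/65, sR=160/421, mL=-18672/27365, mR=23872/27365
sensor matrix S = [[16/25, 80/73], [32/65, 160/421]]; det S = -591872/1997645
solve [mL_A; mL_B] = S·[w00; w01] and [mR_A; mR_B] = S·[w10; w11]:
  w00 = -1, w01 = -1/2, w10 = 1, w11 = 1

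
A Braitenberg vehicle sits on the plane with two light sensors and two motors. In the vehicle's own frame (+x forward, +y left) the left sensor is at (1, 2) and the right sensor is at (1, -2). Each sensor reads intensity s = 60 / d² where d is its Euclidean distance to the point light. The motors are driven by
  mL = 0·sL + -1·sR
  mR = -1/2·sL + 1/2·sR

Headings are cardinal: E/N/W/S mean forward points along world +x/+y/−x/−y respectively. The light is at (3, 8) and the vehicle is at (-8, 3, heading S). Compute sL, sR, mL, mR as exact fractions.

20/39 12/41 -12/41 -176/1599

left sensor world pos  = (-6, 2); dL² = 117
right sensor world pos = (-10, 2); dR² = 205
sL = 60/117 = 20/39
sR = 60/205 = 12/41
mL = 0·sL + -1·sR = -12/41
mR = -1/2·sL + 1/2·sR = -176/1599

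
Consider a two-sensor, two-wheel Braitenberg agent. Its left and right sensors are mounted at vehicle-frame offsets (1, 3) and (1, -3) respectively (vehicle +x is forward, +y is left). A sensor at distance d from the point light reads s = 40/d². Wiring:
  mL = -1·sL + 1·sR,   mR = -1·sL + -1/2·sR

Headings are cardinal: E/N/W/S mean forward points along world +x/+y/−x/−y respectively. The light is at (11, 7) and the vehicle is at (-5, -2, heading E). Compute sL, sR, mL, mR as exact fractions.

40/261 40/369 -160/3567 -740/3567

left sensor world pos  = (-4, 1); dL² = 261
right sensor world pos = (-4, -5); dR² = 369
sL = 40/261 = 40/261
sR = 40/369 = 40/369
mL = -1·sL + 1·sR = -160/3567
mR = -1·sL + -1/2·sR = -740/3567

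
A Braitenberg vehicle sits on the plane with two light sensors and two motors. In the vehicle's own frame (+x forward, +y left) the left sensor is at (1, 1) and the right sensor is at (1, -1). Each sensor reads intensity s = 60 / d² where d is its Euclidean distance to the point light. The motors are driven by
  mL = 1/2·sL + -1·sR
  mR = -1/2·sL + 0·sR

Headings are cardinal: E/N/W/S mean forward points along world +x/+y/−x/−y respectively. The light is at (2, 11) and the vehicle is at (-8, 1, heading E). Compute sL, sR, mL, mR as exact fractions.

left sensor world pos  = (-7, 2); dL² = 162
right sensor world pos = (-7, 0); dR² = 202
sL = 60/162 = 10/27
sR = 60/202 = 30/101
mL = 1/2·sL + -1·sR = -305/2727
mR = -1/2·sL + 0·sR = -5/27

10/27 30/101 -305/2727 -5/27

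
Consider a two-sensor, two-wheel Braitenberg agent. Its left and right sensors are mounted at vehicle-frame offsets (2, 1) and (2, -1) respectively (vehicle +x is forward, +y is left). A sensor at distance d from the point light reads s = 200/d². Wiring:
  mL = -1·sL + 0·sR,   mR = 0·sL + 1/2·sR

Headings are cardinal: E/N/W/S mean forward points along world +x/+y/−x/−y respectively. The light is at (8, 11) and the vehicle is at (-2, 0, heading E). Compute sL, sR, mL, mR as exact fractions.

50/41 25/26 -50/41 25/52

left sensor world pos  = (0, 1); dL² = 164
right sensor world pos = (0, -1); dR² = 208
sL = 200/164 = 50/41
sR = 200/208 = 25/26
mL = -1·sL + 0·sR = -50/41
mR = 0·sL + 1/2·sR = 25/52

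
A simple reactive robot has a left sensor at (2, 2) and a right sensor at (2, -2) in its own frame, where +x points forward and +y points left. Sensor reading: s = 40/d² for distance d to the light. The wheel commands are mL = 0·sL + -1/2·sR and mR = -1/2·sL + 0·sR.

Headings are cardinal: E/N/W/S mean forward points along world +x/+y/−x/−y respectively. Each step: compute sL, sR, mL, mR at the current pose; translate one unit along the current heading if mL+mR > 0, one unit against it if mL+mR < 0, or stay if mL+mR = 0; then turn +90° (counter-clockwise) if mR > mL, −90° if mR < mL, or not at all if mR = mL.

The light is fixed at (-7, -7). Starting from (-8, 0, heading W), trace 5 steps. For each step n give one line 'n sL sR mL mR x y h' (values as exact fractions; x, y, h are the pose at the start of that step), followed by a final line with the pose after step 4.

n=0: pose=(-8,0,W); sL=20/17, sR=4/9; mL=-2/9, mR=-10/17; mL+mR=-124/153 → advance -1; mR−mL=-56/153 → turn -1·90°
n=1: pose=(-7,0,N); sL=8/17, sR=8/17; mL=-4/17, mR=-4/17; mL+mR=-8/17 → advance -1; mR−mL=0 → turn +0·90°
n=2: pose=(-7,-1,N); sL=10/17, sR=10/17; mL=-5/17, mR=-5/17; mL+mR=-10/17 → advance -1; mR−mL=0 → turn +0·90°
n=3: pose=(-7,-2,N); sL=40/53, sR=40/53; mL=-20/53, mR=-20/53; mL+mR=-40/53 → advance -1; mR−mL=0 → turn +0·90°
n=4: pose=(-7,-3,N); sL=1, sR=1; mL=-1/2, mR=-1/2; mL+mR=-1 → advance -1; mR−mL=0 → turn +0·90°

0 20/17 4/9 -2/9 -10/17 -8 0 W
1 8/17 8/17 -4/17 -4/17 -7 0 N
2 10/17 10/17 -5/17 -5/17 -7 -1 N
3 40/53 40/53 -20/53 -20/53 -7 -2 N
4 1 1 -1/2 -1/2 -7 -3 N
final -7 -4 N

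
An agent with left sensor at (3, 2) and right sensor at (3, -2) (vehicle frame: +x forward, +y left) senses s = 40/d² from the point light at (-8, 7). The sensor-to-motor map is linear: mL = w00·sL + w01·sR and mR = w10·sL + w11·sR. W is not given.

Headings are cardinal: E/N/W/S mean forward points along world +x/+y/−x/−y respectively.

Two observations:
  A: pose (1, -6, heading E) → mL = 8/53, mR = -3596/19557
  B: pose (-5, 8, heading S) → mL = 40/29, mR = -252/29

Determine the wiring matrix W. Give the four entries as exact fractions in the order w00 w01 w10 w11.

obs A: pose=(1,-6,E) → sL=8/53, sR=40/369, mL=8/53, mR=-3596/19557
obs B: pose=(-5,8,S) → sL=40/29, sR=8, mL=40/29, mR=-252/29
sensor matrix S = [[8/53, 40/369], [40/29, 8]]; det S = 600064/567153
solve [mL_A; mL_B] = S·[w00; w01] and [mR_A; mR_B] = S·[w10; w11]:
  w00 = 1, w01 = 0, w10 = -1/2, w11 = -1

1 0 -1/2 -1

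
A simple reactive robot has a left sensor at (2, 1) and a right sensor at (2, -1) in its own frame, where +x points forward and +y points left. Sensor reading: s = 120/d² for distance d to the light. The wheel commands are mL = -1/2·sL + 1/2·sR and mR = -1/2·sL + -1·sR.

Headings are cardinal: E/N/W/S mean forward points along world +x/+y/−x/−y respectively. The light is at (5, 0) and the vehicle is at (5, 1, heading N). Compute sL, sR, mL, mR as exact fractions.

12 12 0 -18

left sensor world pos  = (4, 3); dL² = 10
right sensor world pos = (6, 3); dR² = 10
sL = 120/10 = 12
sR = 120/10 = 12
mL = -1/2·sL + 1/2·sR = 0
mR = -1/2·sL + -1·sR = -18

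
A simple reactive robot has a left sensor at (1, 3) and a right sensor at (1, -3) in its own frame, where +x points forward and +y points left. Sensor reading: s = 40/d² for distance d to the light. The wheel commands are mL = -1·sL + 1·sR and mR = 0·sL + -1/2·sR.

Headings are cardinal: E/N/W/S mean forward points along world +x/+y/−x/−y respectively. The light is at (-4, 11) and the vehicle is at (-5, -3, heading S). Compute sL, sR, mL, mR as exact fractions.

left sensor world pos  = (-2, -4); dL² = 229
right sensor world pos = (-8, -4); dR² = 241
sL = 40/229 = 40/229
sR = 40/241 = 40/241
mL = -1·sL + 1·sR = -480/55189
mR = 0·sL + -1/2·sR = -20/241

40/229 40/241 -480/55189 -20/241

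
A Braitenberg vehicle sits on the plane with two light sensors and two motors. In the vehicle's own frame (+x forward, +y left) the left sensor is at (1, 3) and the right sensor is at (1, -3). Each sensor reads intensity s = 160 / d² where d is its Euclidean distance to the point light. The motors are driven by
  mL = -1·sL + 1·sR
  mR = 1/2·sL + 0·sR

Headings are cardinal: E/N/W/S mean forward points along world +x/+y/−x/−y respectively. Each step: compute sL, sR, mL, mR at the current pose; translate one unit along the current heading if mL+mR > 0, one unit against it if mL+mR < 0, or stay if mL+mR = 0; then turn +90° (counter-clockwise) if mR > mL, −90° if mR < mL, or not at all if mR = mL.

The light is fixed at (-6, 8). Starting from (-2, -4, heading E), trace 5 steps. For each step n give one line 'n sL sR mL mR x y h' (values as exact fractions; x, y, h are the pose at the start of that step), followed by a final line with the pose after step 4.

n=0: pose=(-2,-4,E); sL=80/53, sR=16/25; mL=-1152/1325, mR=40/53; mL+mR=-152/1325 → advance -1; mR−mL=2152/1325 → turn +1·90°
n=1: pose=(-3,-4,N); sL=160/121, sR=160/157; mL=-5760/18997, mR=80/121; mL+mR=6800/18997 → advance +1; mR−mL=18320/18997 → turn +1·90°
n=2: pose=(-3,-3,W); sL=4/5, sR=40/17; mL=132/85, mR=2/5; mL+mR=166/85 → advance +1; mR−mL=-98/85 → turn -1·90°
n=3: pose=(-4,-3,N); sL=160/101, sR=32/25; mL=-768/2525, mR=80/101; mL+mR=1232/2525 → advance +1; mR−mL=2768/2525 → turn +1·90°
n=4: pose=(-4,-2,W); sL=16/17, sR=16/5; mL=192/85, mR=8/17; mL+mR=232/85 → advance +1; mR−mL=-152/85 → turn -1·90°

0 80/53 16/25 -1152/1325 40/53 -2 -4 E
1 160/121 160/157 -5760/18997 80/121 -3 -4 N
2 4/5 40/17 132/85 2/5 -3 -3 W
3 160/101 32/25 -768/2525 80/101 -4 -3 N
4 16/17 16/5 192/85 8/17 -4 -2 W
final -5 -2 N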